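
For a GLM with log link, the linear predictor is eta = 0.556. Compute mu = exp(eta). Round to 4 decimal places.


mu = exp(eta) = exp(0.556).
= 1.7437.

1.7437


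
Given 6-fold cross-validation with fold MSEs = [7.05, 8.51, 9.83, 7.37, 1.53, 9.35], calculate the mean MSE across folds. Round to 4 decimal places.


Total MSE across folds = 43.6400.
CV-MSE = 43.6400/6 = 7.2733.

7.2733


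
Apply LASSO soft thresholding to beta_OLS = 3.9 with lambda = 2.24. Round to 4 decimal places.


Check: |3.9| = 3.9 vs lambda = 2.24.
Since |beta| > lambda, coefficient = sign(beta)*(|beta| - lambda) = 1.6600.
Soft-thresholded coefficient = 1.6600.

1.6600


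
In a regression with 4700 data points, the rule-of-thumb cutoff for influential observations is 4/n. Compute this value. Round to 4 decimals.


Cook's distance cutoff = 4/n = 4/4700.
= 0.0009.

0.0009


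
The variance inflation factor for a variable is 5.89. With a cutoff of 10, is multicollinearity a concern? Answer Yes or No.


Compare VIF = 5.89 to the threshold of 10.
5.89 < 10, so the answer is No.

No


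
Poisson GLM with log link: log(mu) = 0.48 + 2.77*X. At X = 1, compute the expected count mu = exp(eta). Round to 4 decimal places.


Linear predictor: eta = 0.48 + (2.77)(1) = 3.2500.
Expected count: mu = exp(3.2500) = 25.7903.

25.7903


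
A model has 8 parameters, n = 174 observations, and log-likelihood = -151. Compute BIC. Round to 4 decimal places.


ln(174) = 5.159055.
k * ln(n) = 8 * 5.159055 = 41.272440.
-2L = 302.
BIC = 41.272440 + 302 = 343.272440, which rounds to 343.2724.

343.2724


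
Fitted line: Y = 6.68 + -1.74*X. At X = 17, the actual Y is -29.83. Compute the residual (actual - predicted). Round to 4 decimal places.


Predicted = 6.68 + -1.74 * 17 = -22.9000.
Residual = -29.83 - -22.9000 = -6.9300.

-6.9300


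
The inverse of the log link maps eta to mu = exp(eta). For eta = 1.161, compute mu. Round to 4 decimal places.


mu = exp(eta) = exp(1.161).
= 3.1931.

3.1931


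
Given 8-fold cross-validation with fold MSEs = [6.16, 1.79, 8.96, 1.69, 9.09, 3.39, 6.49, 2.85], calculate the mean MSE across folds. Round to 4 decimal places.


Total MSE across folds = 40.4200.
CV-MSE = 40.4200/8 = 5.0525.

5.0525


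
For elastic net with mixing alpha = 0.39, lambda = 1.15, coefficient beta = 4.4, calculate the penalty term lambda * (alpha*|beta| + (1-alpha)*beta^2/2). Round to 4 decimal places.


L1 component = 0.39 * |4.4| = 1.7160.
L2 component = 0.61 * 4.4^2 / 2 = 5.9048.
Penalty = 1.15 * (1.7160 + 5.9048) = 1.15 * 7.6208 = 8.7639.

8.7639


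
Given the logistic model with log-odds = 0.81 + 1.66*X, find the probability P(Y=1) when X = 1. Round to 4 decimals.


Linear predictor: z = 0.81 + 1.66 * 1 = 2.4700.
P = 1/(1 + exp(-2.4700)) = 1/(1 + 0.0846) = 0.9220.

0.9220


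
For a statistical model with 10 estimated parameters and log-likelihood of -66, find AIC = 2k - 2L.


Compute:
2k = 2*10 = 20.
-2*loglik = -2*(-66) = 132.
AIC = 20 + 132 = 152.

152


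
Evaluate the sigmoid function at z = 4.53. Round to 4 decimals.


First, exp(-4.5300) = 0.0108.
Then sigma(z) = 1/(1 + 0.0108) = 0.9893.

0.9893


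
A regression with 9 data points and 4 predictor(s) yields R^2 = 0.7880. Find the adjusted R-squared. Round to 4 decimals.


Plug in: Adj R^2 = 1 - (1 - 0.7880) * 8/4.
= 1 - 0.2120 * 8/4
= 1 - 1.6960 / 4
= 1 - 0.4240 = 0.5760.

0.5760


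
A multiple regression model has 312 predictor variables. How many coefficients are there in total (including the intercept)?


Including the intercept, the model has 312 predictor coefficients + 1 intercept.
Total = 313.

313


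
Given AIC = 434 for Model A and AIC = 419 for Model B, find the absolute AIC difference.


Absolute difference = |434 - 419| = 15.
The model with lower AIC (B) is preferred.

15


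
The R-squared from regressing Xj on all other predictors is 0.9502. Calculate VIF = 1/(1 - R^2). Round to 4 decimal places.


VIF = 1 / (1 - 0.9502).
= 1 / 0.0498 = 20.0803.

20.0803


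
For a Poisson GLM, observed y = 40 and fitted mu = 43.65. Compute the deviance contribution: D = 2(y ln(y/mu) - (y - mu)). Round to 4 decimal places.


Compute y*ln(y/mu) = 40*ln(40/43.65) = 40*-0.087324 = -3.492960.
y - mu = -3.65.
D = 2*(-3.492960 - (-3.65)) = 0.314080, which rounds to 0.3141.

0.3141


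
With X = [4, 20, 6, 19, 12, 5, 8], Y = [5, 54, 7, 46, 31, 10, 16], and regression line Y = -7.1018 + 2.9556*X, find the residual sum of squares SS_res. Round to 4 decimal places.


Predicted values from Y = -7.1018 + 2.9556*X.
Residuals: [0.2794, 1.9898, -3.6318, -3.0546, 2.6346, 2.3238, -0.5430].
SSres = 39.1939.

39.1939


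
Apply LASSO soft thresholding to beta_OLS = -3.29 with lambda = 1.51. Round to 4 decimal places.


|beta_OLS| = 3.29.
lambda = 1.51.
Since |beta| > lambda, coefficient = sign(beta)*(|beta| - lambda) = -1.7800.
Result = -1.7800.

-1.7800


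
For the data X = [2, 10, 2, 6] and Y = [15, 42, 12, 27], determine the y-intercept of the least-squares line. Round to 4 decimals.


First find the slope: b1 = 3.5455.
Means: xbar = 5.0000, ybar = 24.0000.
b0 = ybar - b1 * xbar = 24.0000 - 3.5455 * 5.0000 = 6.2727.

6.2727


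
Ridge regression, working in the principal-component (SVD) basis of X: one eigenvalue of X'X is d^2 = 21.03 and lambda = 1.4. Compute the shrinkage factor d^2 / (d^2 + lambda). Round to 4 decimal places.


Compute the denominator: 21.03 + 1.4 = 22.4300.
Shrinkage factor = 21.03 / 22.4300 = 0.9376.

0.9376


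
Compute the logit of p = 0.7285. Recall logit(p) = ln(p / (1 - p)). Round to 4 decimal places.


The odds are p/(1-p) = 0.7285 / 0.2715 = 2.6832.
logit(p) = ln(2.6832) = 0.9870.

0.9870


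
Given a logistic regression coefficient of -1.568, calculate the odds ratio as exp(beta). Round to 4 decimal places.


exp(-1.568) = 0.2085.
So the odds ratio is 0.2085.

0.2085


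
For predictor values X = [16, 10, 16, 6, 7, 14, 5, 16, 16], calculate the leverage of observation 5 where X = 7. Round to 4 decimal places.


Compute xbar = 11.7778 with n = 9 observations.
SXX = 181.5556.
Leverage = 1/9 + (7 - 11.7778)^2/181.5556 = 0.2368.

0.2368


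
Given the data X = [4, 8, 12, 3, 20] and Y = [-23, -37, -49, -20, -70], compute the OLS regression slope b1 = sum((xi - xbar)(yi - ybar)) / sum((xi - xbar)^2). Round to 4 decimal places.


Calculate xbar = 9.4000, ybar = -39.8000.
S_xx = 191.2000, S_xy = -565.4000.
Using b1 = S_xy / S_xx = -565.4000 / 191.2000, we get b1 = -2.9571.

-2.9571


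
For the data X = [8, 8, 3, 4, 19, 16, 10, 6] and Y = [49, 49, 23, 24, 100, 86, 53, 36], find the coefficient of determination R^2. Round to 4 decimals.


Fit the OLS line: b0 = 7.1479, b1 = 4.9029.
SSres = 33.4131.
SStot = 5358.0000.
R^2 = 1 - 33.4131/5358.0000 = 0.9938.

0.9938


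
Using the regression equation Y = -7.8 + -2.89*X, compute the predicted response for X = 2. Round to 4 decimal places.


Substitute X = 2 into the equation:
Y = -7.8 + -2.89 * 2 = -7.8 + -5.7800 = -13.5800.

-13.5800


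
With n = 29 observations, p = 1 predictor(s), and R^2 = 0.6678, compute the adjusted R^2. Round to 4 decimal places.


Using the formula:
(1 - 0.6678) = 0.3322.
Multiply by 28/27: 0.3322 * 28 = 9.3016, then 9.3016 / 27 = 0.3445.
Adj R^2 = 1 - 0.3445 = 0.6555.

0.6555


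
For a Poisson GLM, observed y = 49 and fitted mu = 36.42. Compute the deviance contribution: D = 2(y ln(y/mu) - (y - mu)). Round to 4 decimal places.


y/mu = 49/36.42 = 1.345415 (approx.), and ln(49/36.42) = 0.296702.
y * ln(y/mu) = 49 * 0.296702 = 14.538398.
y - mu = 12.58.
D = 2 * (14.538398 - 12.58) = 3.916796, which rounds to 3.9168.

3.9168


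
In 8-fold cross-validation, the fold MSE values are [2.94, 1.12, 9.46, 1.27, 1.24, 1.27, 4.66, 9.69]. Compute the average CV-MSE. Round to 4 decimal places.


Sum of fold MSEs = 31.6500.
Average = 31.6500 / 8 = 3.9563.

3.9563


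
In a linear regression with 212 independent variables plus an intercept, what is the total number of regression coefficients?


Including the intercept, the model has 212 predictor coefficients + 1 intercept.
Total = 213.

213


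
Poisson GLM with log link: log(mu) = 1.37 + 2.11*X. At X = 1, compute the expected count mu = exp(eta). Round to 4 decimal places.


Linear predictor: eta = 1.37 + (2.11)(1) = 3.4800.
Expected count: mu = exp(3.4800) = 32.4597.

32.4597


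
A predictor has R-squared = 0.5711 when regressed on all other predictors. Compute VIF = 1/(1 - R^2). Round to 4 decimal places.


VIF = 1 / (1 - 0.5711).
= 1 / 0.4289 = 2.3315.

2.3315


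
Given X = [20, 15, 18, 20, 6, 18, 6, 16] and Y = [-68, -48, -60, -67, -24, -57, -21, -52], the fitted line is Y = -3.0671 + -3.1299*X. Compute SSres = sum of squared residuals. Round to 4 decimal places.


Predicted values from Y = -3.0671 + -3.1299*X.
Residuals: [-2.3349, 2.0156, -0.5947, -1.3349, -2.1535, 2.4053, 0.8465, 1.1455].
SSres = 24.1018.

24.1018


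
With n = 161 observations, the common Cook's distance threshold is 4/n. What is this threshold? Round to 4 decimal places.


Using the rule of thumb:
Threshold = 4 / 161 = 0.0248.

0.0248


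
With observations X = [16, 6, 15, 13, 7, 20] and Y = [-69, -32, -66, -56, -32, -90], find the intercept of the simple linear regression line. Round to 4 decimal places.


The slope is b1 = -4.1578.
Sample means are xbar = 12.8333 and ybar = -57.5000.
Intercept: b0 = -57.5000 - (-4.1578)(12.8333) = -4.1419.

-4.1419


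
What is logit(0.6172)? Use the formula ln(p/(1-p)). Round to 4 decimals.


The odds are p/(1-p) = 0.6172 / 0.3828 = 1.6123.
logit(p) = ln(1.6123) = 0.4777.

0.4777


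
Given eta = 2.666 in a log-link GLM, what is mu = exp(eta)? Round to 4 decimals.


The inverse log link gives:
mu = exp(2.666) = 14.3823.

14.3823


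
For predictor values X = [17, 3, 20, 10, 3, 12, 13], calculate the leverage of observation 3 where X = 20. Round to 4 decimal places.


Mean of X: xbar = 11.1429.
SXX = 250.8571.
For X = 20: h = 1/7 + (20 - 11.1429)^2/250.8571 = 0.4556.

0.4556


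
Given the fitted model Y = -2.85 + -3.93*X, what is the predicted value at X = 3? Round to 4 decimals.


Plug X = 3 into Y = -2.85 + -3.93*X:
Y = -2.85 + -11.7900 = -14.6400.

-14.6400


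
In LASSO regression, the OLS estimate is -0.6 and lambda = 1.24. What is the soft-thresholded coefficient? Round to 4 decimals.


Check: |-0.6| = 0.6 vs lambda = 1.24.
Since |beta| <= lambda, the coefficient is set to 0.
Soft-thresholded coefficient = 0.0000.

0.0000


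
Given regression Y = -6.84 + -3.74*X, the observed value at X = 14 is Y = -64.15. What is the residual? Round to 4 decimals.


Fitted value at X = 14 is yhat = -6.84 + -3.74*14 = -59.2000.
Residual = -64.15 - -59.2000 = -4.9500.

-4.9500


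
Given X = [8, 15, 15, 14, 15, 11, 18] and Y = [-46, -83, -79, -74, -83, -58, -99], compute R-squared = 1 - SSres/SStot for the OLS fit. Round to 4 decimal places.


The fitted line is Y = -1.0270 + -5.3626*X.
SSres = 25.6599, SStot = 1849.7143.
R^2 = 1 - SSres/SStot = 0.9861.

0.9861


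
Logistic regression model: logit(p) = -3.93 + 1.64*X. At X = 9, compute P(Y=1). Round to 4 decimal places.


Compute z = -3.93 + (1.64)(9) = 10.8300.
exp(-z) = 0.0000.
P = 1/(1 + 0.0000) = 1.0000.

1.0000


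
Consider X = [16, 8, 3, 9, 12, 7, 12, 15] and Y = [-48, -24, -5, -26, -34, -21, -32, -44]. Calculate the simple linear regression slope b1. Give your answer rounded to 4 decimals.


Calculate xbar = 10.2500, ybar = -29.2500.
S_xx = 131.5000, S_xy = -409.5000.
Using b1 = S_xy / S_xx = -409.5000 / 131.5000, we get b1 = -3.1141.

-3.1141


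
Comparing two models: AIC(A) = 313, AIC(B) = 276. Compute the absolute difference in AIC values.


Absolute difference = |313 - 276| = 37.
The model with lower AIC (B) is preferred.

37


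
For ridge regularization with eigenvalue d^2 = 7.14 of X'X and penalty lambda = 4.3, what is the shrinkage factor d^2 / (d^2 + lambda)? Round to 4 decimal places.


d^2 + lambda = 7.14 + 4.3 = 11.4400.
Shrinkage factor = 7.14/11.4400 = 0.6241.

0.6241


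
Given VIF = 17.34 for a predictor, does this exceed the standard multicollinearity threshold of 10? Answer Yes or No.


Compare VIF = 17.34 to the threshold of 10.
17.34 >= 10, so the answer is Yes.

Yes


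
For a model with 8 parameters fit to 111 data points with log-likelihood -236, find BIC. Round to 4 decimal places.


ln(111) = 4.709530.
k * ln(n) = 8 * 4.709530 = 37.676240.
-2L = 472.
BIC = 37.676240 + 472 = 509.676240, which rounds to 509.6762.

509.6762


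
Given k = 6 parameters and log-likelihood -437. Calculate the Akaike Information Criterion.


AIC = 2k - 2*loglik = 2(6) - 2(-437).
= 12 + 874 = 886.

886


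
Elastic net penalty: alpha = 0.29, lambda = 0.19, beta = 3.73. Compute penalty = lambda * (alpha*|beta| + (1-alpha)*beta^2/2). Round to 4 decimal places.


alpha * |beta| = 0.29 * 3.73 = 1.0817.
(1-alpha) * beta^2/2 = 0.71 * 13.9129/2 = 4.9391.
Total = 0.19 * (1.0817 + 4.9391) = 1.1439.

1.1439


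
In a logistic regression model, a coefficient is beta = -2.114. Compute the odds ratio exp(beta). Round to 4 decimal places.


The odds ratio is computed as:
OR = e^(-2.114) = 0.1208.

0.1208


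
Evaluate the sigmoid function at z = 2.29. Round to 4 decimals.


exp(-2.2900) = 0.1013.
1 + exp(-z) = 1.1013.
sigmoid = 1/1.1013 = 0.9080.

0.9080


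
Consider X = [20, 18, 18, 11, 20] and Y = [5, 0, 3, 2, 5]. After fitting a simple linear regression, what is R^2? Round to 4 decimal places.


The fitted line is Y = -1.7283 + 0.2717*X.
SSres = 13.9239, SStot = 18.0000.
R^2 = 1 - SSres/SStot = 0.2264.

0.2264


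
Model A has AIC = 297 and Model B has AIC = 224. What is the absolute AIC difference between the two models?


Absolute difference = |297 - 224| = 73.
The model with lower AIC (B) is preferred.

73


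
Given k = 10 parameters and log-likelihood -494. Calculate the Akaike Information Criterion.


Compute:
2k = 2*10 = 20.
-2*loglik = -2*(-494) = 988.
AIC = 20 + 988 = 1008.

1008


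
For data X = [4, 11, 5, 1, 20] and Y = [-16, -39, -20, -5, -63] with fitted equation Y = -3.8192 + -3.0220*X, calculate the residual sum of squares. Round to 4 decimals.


Predicted values from Y = -3.8192 + -3.0220*X.
Residuals: [-0.0928, -1.9388, -1.0708, 1.8412, 1.2592].
SSres = 9.8898.

9.8898


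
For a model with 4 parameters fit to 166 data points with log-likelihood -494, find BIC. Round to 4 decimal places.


Compute k*ln(n) = 4*ln(166) = 4*5.111988 = 20.447952.
Then -2*loglik = 988.
BIC = 20.447952 + 988 = 1008.447952, which rounds to 1008.4480.

1008.4480


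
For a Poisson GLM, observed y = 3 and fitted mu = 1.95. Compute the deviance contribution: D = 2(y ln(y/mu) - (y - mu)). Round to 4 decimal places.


Compute y*ln(y/mu) = 3*ln(3/1.95) = 3*0.430783 = 1.292349.
y - mu = 1.05.
D = 2*(1.292349 - (1.05)) = 0.484698, which rounds to 0.4847.

0.4847


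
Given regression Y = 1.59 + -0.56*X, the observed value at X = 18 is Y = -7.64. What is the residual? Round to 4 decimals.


Predicted = 1.59 + -0.56 * 18 = -8.4900.
Residual = -7.64 - -8.4900 = 0.8500.

0.8500


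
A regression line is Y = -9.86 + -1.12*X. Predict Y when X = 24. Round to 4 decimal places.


Substitute X = 24 into the equation:
Y = -9.86 + -1.12 * 24 = -9.86 + -26.8800 = -36.7400.

-36.7400


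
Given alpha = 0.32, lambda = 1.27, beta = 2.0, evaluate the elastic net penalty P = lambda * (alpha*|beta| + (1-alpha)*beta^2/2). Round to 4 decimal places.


L1 component = 0.32 * |2.0| = 0.6400.
L2 component = 0.68 * 2.0^2 / 2 = 1.3600.
Penalty = 1.27 * (0.6400 + 1.3600) = 1.27 * 2.0000 = 2.5400.

2.5400


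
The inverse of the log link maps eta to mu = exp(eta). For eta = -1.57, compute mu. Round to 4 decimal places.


mu = exp(eta) = exp(-1.57).
= 0.2080.

0.2080


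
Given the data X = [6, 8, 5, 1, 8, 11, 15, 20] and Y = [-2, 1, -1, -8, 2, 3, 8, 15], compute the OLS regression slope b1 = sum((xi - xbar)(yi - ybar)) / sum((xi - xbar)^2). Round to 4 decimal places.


First compute the means: xbar = 9.2500, ybar = 2.2500.
Then S_xx = sum((xi - xbar)^2) = 251.5000.
S_xy = sum((xi - xbar)(yi - ybar)) = 285.5000.
b1 = S_xy / S_xx = 285.5000 / 251.5000 = 1.1352.

1.1352


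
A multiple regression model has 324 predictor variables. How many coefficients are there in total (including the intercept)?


Including the intercept, the model has 324 predictor coefficients + 1 intercept.
Total = 325.

325


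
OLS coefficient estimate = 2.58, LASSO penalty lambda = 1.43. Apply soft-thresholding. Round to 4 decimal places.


|beta_OLS| = 2.58.
lambda = 1.43.
Since |beta| > lambda, coefficient = sign(beta)*(|beta| - lambda) = 1.1500.
Result = 1.1500.

1.1500


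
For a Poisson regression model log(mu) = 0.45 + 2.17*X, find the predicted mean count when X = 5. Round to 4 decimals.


eta = 0.45 + 2.17 * 5 = 11.3000.
mu = exp(11.3000) = 80821.6375.

80821.6375


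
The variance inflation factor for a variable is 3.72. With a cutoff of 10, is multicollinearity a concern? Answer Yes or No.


Compare VIF = 3.72 to the threshold of 10.
3.72 < 10, so the answer is No.

No


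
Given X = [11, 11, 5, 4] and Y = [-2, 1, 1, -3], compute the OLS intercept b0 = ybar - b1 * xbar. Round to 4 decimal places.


Compute b1 = 0.1228 from the OLS formula.
With xbar = 7.7500 and ybar = -0.7500, the intercept is:
b0 = -0.7500 - 0.1228 * 7.7500 = -1.7018.

-1.7018


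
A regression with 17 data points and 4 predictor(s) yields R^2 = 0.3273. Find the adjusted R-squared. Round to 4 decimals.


Plug in: Adj R^2 = 1 - (1 - 0.3273) * 16/12.
= 1 - 0.6727 * 16/12
= 1 - 10.7632 / 12
= 1 - 0.8969 = 0.1031.

0.1031


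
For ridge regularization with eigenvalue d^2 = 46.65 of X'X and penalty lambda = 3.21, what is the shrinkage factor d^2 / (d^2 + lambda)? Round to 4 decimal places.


d^2 + lambda = 46.65 + 3.21 = 49.8600.
Shrinkage factor = 46.65/49.8600 = 0.9356.

0.9356


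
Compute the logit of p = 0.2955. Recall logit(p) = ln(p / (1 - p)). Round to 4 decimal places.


The odds are p/(1-p) = 0.2955 / 0.7045 = 0.4194.
logit(p) = ln(0.4194) = -0.8688.

-0.8688


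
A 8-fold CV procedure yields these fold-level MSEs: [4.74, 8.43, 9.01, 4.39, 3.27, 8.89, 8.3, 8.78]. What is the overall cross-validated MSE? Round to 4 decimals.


Add all fold MSEs: 55.8100.
Divide by k = 8: 55.8100/8 = 6.9763.

6.9763


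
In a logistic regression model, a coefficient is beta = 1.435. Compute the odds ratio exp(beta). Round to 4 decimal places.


exp(1.435) = 4.1996.
So the odds ratio is 4.1996.

4.1996


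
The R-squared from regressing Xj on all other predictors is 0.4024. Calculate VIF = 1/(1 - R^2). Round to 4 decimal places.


Using VIF = 1/(1 - R^2_j):
1 - 0.4024 = 0.5976.
VIF = 1.6734.

1.6734


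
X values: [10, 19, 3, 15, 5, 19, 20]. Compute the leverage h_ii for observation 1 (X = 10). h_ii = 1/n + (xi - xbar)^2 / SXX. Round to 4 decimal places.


n = 7, xbar = 13.0000.
SXX = sum((xi - xbar)^2) = 298.0000.
h = 1/7 + (10 - 13.0000)^2 / 298.0000 = 0.1731.

0.1731


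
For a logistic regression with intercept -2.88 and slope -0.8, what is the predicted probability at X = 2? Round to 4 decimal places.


z = -2.88 + -0.8 * 2 = -4.4800.
Sigmoid: P = 1 / (1 + exp(4.4800)) = 0.0112.

0.0112


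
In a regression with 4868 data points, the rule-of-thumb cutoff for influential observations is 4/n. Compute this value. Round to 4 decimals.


Using the rule of thumb:
Threshold = 4 / 4868 = 0.0008.

0.0008


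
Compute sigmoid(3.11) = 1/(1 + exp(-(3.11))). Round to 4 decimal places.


Compute exp(-3.1100) = 0.0446.
Sigmoid = 1 / (1 + 0.0446) = 1 / 1.0446 = 0.9573.

0.9573


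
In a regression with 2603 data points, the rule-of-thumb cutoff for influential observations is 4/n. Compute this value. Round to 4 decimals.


The threshold is 4/n.
4/2603 = 0.0015.

0.0015


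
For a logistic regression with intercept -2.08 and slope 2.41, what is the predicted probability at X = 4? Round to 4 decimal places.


z = -2.08 + 2.41 * 4 = 7.5600.
Sigmoid: P = 1 / (1 + exp(-7.5600)) = 0.9995.

0.9995


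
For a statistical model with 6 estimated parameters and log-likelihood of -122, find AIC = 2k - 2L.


AIC = 2k - 2*loglik = 2(6) - 2(-122).
= 12 + 244 = 256.

256


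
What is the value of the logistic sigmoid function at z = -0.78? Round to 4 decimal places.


Compute exp(0.7800) = 2.1815.
Sigmoid = 1 / (1 + 2.1815) = 1 / 3.1815 = 0.3143.

0.3143


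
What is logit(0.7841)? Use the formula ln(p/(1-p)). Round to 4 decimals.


Compute the odds: 0.7841/0.2159 = 3.6318.
Take the natural log: ln(3.6318) = 1.2897.

1.2897


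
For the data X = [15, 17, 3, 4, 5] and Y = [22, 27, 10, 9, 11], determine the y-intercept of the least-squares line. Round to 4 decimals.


First find the slope: b1 = 1.2149.
Means: xbar = 8.8000, ybar = 15.8000.
b0 = ybar - b1 * xbar = 15.8000 - 1.2149 * 8.8000 = 5.1086.

5.1086


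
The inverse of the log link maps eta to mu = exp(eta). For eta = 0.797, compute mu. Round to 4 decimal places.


The inverse log link gives:
mu = exp(0.797) = 2.2189.

2.2189


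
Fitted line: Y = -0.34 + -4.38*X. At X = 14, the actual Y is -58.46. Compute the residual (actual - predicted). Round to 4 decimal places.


Compute yhat = -0.34 + (-4.38)(14) = -61.6600.
Residual = actual - predicted = -58.46 - -61.6600 = 3.2000.

3.2000


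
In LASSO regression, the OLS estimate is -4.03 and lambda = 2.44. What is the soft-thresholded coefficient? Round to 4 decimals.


|beta_OLS| = 4.03.
lambda = 2.44.
Since |beta| > lambda, coefficient = sign(beta)*(|beta| - lambda) = -1.5900.
Result = -1.5900.

-1.5900


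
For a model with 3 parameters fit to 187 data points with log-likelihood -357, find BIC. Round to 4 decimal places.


ln(187) = 5.231109.
k * ln(n) = 3 * 5.231109 = 15.693327.
-2L = 714.
BIC = 15.693327 + 714 = 729.693327, which rounds to 729.6933.

729.6933


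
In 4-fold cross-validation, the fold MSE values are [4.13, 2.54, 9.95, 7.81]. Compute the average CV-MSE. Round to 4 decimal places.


Total MSE across folds = 24.4300.
CV-MSE = 24.4300/4 = 6.1075.

6.1075


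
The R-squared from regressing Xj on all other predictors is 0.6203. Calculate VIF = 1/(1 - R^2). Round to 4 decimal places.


Using VIF = 1/(1 - R^2_j):
1 - 0.6203 = 0.3797.
VIF = 2.6337.

2.6337


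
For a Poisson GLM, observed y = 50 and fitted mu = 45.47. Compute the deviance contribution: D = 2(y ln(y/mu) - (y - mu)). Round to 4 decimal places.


Compute y*ln(y/mu) = 50*ln(50/45.47) = 50*0.094970 = 4.748500.
y - mu = 4.53.
D = 2*(4.748500 - (4.53)) = 0.437000, which rounds to 0.4370.

0.4370


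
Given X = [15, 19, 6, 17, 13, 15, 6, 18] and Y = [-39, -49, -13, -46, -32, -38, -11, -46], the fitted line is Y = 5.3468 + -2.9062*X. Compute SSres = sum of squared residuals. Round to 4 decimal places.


Predicted values from Y = 5.3468 + -2.9062*X.
Residuals: [-0.7538, 0.8710, -0.9096, -1.9414, 0.4338, 0.2462, 1.0904, 0.9648].
SSres = 8.2919.

8.2919


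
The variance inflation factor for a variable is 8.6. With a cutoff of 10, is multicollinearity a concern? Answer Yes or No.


Compare VIF = 8.6 to the threshold of 10.
8.6 < 10, so the answer is No.

No


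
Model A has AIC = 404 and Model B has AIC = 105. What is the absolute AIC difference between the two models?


Compute |404 - 105| = 299.
Model B has the smaller AIC.

299


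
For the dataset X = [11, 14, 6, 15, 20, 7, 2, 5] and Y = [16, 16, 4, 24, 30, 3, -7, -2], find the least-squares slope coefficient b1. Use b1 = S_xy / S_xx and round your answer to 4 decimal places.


Calculate xbar = 10.0000, ybar = 10.5000.
S_xx = 256.0000, S_xy = 541.0000.
Using b1 = S_xy / S_xx = 541.0000 / 256.0000, we get b1 = 2.1133.

2.1133


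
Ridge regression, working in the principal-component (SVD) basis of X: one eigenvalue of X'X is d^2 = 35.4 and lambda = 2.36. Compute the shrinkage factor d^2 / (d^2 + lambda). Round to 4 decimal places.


Denominator = d^2 + lambda = 35.4 + 2.36 = 37.7600.
Shrinkage = 35.4 / 37.7600 = 0.9375.

0.9375


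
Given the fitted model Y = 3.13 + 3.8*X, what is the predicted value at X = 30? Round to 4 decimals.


Substitute X = 30 into the equation:
Y = 3.13 + 3.8 * 30 = 3.13 + 114.0000 = 117.1300.

117.1300


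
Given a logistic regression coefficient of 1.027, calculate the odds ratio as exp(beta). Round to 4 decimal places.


exp(1.027) = 2.7927.
So the odds ratio is 2.7927.

2.7927


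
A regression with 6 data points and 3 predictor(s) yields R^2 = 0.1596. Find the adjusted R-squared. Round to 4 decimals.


Plug in: Adj R^2 = 1 - (1 - 0.1596) * 5/2.
= 1 - 0.8404 * 5/2
= 1 - 4.2020 / 2
= 1 - 2.1010 = -1.1010.

-1.1010


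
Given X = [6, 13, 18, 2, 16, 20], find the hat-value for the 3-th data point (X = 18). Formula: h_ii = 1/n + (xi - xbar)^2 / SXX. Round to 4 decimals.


Mean of X: xbar = 12.5000.
SXX = 251.5000.
For X = 18: h = 1/6 + (18 - 12.5000)^2/251.5000 = 0.2869.

0.2869


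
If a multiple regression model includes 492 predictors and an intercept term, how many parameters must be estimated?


Each predictor gets one coefficient, plus one intercept.
Total parameters = 492 + 1 = 493.

493


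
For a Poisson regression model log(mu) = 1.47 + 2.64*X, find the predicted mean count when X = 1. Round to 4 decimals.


Compute eta = 1.47 + 2.64 * 1 = 4.1100.
Apply inverse link: mu = e^4.1100 = 60.9467.

60.9467


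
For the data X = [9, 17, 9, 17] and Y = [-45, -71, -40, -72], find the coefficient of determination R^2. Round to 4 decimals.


After computing the OLS fit (b0=-9.8750, b1=-3.6250):
SSres = 13.0000, SStot = 854.0000.
R^2 = 1 - 13.0000/854.0000 = 0.9848.

0.9848


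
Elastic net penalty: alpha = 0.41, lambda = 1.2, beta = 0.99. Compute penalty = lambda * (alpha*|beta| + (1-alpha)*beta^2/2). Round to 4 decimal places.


L1 component = 0.41 * |0.99| = 0.4059.
L2 component = 0.59 * 0.99^2 / 2 = 0.2891.
Penalty = 1.2 * (0.4059 + 0.2891) = 1.2 * 0.6950 = 0.8340.

0.8340


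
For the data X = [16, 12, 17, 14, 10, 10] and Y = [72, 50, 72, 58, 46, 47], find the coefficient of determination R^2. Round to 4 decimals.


Fit the OLS line: b0 = 5.9591, b1 = 3.9145.
SSres = 32.5056.
SStot = 719.5000.
R^2 = 1 - 32.5056/719.5000 = 0.9548.

0.9548


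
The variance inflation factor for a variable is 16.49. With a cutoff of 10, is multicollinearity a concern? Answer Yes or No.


Compare VIF = 16.49 to the threshold of 10.
16.49 >= 10, so the answer is Yes.

Yes


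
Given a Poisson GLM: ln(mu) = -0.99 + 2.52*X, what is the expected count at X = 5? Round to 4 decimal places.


eta = -0.99 + 2.52 * 5 = 11.6100.
mu = exp(11.6100) = 110194.2504.

110194.2504


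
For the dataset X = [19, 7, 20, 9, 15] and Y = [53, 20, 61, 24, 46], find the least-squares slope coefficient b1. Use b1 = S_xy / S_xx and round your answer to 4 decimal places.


Calculate xbar = 14.0000, ybar = 40.8000.
S_xx = 136.0000, S_xy = 417.0000.
Using b1 = S_xy / S_xx = 417.0000 / 136.0000, we get b1 = 3.0662.

3.0662


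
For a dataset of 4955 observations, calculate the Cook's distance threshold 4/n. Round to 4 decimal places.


The threshold is 4/n.
4/4955 = 0.0008.

0.0008


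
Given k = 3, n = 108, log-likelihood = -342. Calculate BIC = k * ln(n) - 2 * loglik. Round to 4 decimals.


ln(108) = 4.682131.
k * ln(n) = 3 * 4.682131 = 14.046393.
-2L = 684.
BIC = 14.046393 + 684 = 698.046393, which rounds to 698.0464.

698.0464


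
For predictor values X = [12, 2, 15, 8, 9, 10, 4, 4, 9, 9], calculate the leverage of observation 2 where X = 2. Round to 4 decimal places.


Mean of X: xbar = 8.2000.
SXX = 139.6000.
For X = 2: h = 1/10 + (2 - 8.2000)^2/139.6000 = 0.3754.

0.3754


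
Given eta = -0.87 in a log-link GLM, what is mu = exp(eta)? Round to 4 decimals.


The inverse log link gives:
mu = exp(-0.87) = 0.4190.

0.4190


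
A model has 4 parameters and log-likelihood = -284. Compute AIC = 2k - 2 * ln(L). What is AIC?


AIC = 2*4 - 2*(-284).
= 8 + 568 = 576.

576


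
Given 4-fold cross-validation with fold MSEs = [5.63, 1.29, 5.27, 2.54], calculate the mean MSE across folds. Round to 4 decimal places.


Add all fold MSEs: 14.7300.
Divide by k = 4: 14.7300/4 = 3.6825.

3.6825


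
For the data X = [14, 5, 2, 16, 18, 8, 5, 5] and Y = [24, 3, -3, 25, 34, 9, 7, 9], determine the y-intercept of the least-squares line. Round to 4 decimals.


Compute b1 = 2.0702 from the OLS formula.
With xbar = 9.1250 and ybar = 13.5000, the intercept is:
b0 = 13.5000 - 2.0702 * 9.1250 = -5.3905.

-5.3905


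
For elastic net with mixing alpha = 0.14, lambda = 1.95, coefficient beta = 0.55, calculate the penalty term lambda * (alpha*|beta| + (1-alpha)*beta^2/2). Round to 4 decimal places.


Compute:
L1 = 0.14 * 0.55 = 0.0770.
L2 = 0.86 * 0.55^2 / 2 = 0.1301.
Penalty = 1.95 * (0.0770 + 0.1301) = 0.4038.

0.4038


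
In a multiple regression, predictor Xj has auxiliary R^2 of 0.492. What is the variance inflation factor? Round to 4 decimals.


VIF = 1 / (1 - 0.492).
= 1 / 0.508 = 1.9685.

1.9685


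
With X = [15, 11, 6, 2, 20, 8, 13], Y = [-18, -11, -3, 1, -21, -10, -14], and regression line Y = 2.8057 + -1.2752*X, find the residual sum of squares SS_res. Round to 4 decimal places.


For each point, residual = actual - predicted.
Residuals: [-1.6777, 0.2215, 1.8455, 0.7447, 1.6983, -2.6041, -0.2281].
Sum of squared residuals = 16.5418.

16.5418


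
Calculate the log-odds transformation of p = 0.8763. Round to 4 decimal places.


1 - p = 0.1237.
p/(1-p) = 7.0841.
logit = ln(7.0841) = 1.9578.

1.9578


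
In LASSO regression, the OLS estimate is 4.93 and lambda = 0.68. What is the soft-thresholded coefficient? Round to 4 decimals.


|beta_OLS| = 4.93.
lambda = 0.68.
Since |beta| > lambda, coefficient = sign(beta)*(|beta| - lambda) = 4.2500.
Result = 4.2500.

4.2500


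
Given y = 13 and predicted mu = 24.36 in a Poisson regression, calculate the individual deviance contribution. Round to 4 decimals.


First: ln(13/24.36) = -0.627993.
Then: 13 * -0.627993 = -8.163909.
y - mu = 13 - 24.36 = -11.36.
D = 2(-8.163909 - -11.36) = 6.392182, which rounds to 6.3922.

6.3922


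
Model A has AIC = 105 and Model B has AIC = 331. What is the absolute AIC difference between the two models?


Compute |105 - 331| = 226.
Model A has the smaller AIC.

226


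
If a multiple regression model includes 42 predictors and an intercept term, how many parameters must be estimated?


Including the intercept, the model has 42 predictor coefficients + 1 intercept.
Total = 43.

43


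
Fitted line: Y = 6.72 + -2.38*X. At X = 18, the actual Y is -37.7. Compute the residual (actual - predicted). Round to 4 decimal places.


Fitted value at X = 18 is yhat = 6.72 + -2.38*18 = -36.1200.
Residual = -37.7 - -36.1200 = -1.5800.

-1.5800


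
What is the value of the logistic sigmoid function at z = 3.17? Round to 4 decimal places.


Compute exp(-3.1700) = 0.0420.
Sigmoid = 1 / (1 + 0.0420) = 1 / 1.0420 = 0.9597.

0.9597


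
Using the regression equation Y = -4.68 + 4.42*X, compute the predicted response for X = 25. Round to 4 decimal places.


Predicted value:
Y = -4.68 + (4.42)(25) = -4.68 + 110.5000 = 105.8200.

105.8200


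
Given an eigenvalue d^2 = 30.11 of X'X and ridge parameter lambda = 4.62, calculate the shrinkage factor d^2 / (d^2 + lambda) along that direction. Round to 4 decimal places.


d^2 + lambda = 30.11 + 4.62 = 34.7300.
Shrinkage factor = 30.11/34.7300 = 0.8670.

0.8670


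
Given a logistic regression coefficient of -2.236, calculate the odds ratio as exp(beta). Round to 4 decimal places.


Odds ratio = exp(beta) = exp(-2.236).
= 0.1069.

0.1069


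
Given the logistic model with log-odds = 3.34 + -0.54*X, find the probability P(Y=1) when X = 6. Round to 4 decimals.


z = 3.34 + -0.54 * 6 = 0.1000.
Sigmoid: P = 1 / (1 + exp(-0.1000)) = 0.5250.

0.5250


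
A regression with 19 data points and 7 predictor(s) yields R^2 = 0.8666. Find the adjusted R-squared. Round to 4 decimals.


Using the formula:
(1 - 0.8666) = 0.1334.
Multiply by 18/11: 0.1334 * 18 = 2.4012, then 2.4012 / 11 = 0.2183.
Adj R^2 = 1 - 0.2183 = 0.7817.

0.7817


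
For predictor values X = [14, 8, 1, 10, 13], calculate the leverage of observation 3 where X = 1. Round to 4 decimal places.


n = 5, xbar = 9.2000.
SXX = sum((xi - xbar)^2) = 106.8000.
h = 1/5 + (1 - 9.2000)^2 / 106.8000 = 0.8296.

0.8296


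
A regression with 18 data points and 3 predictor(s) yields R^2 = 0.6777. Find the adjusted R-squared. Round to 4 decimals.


Plug in: Adj R^2 = 1 - (1 - 0.6777) * 17/14.
= 1 - 0.3223 * 17/14
= 1 - 5.4791 / 14
= 1 - 0.3914 = 0.6086.

0.6086


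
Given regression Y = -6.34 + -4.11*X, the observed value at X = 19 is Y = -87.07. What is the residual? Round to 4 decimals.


Fitted value at X = 19 is yhat = -6.34 + -4.11*19 = -84.4300.
Residual = -87.07 - -84.4300 = -2.6400.

-2.6400


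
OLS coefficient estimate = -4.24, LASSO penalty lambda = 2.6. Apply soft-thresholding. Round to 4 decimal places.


|beta_OLS| = 4.24.
lambda = 2.6.
Since |beta| > lambda, coefficient = sign(beta)*(|beta| - lambda) = -1.6400.
Result = -1.6400.

-1.6400


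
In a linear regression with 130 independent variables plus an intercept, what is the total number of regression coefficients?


Each predictor gets one coefficient, plus one intercept.
Total parameters = 130 + 1 = 131.

131


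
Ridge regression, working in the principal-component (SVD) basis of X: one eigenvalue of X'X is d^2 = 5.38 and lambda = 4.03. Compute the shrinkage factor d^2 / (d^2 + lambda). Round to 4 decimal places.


d^2 + lambda = 5.38 + 4.03 = 9.4100.
Shrinkage factor = 5.38/9.4100 = 0.5717.

0.5717


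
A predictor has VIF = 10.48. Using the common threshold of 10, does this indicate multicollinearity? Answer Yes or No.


The threshold is 10.
VIF = 10.48 is >= 10.
Multicollinearity indication: Yes.

Yes


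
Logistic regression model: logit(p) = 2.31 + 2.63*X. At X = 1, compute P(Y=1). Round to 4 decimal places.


z = 2.31 + 2.63 * 1 = 4.9400.
Sigmoid: P = 1 / (1 + exp(-4.9400)) = 0.9929.

0.9929


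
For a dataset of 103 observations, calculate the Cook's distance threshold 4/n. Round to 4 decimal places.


Cook's distance cutoff = 4/n = 4/103.
= 0.0388.

0.0388


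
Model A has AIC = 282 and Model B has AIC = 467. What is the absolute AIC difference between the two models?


Compute |282 - 467| = 185.
Model A has the smaller AIC.

185


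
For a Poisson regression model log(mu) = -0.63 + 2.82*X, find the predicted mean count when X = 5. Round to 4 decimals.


Compute eta = -0.63 + 2.82 * 5 = 13.4700.
Apply inverse link: mu = e^13.4700 = 707858.8582.

707858.8582


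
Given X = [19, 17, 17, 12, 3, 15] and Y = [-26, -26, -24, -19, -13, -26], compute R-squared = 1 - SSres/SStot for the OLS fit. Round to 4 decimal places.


Fit the OLS line: b0 = -10.2616, b1 = -0.8727.
SSres = 12.7621.
SStot = 141.3333.
R^2 = 1 - 12.7621/141.3333 = 0.9097.

0.9097


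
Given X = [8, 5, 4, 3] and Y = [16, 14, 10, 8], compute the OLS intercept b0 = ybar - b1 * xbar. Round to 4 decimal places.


Compute b1 = 1.5714 from the OLS formula.
With xbar = 5.0000 and ybar = 12.0000, the intercept is:
b0 = 12.0000 - 1.5714 * 5.0000 = 4.1429.

4.1429


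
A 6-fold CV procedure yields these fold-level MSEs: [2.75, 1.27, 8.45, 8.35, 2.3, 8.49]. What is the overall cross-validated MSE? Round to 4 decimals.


Add all fold MSEs: 31.6100.
Divide by k = 6: 31.6100/6 = 5.2683.

5.2683


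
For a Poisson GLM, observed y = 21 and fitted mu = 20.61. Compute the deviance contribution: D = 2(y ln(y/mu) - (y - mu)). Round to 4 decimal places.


Compute y*ln(y/mu) = 21*ln(21/20.61) = 21*0.018746 = 0.393666.
y - mu = 0.39.
D = 2*(0.393666 - (0.39)) = 0.007332, which rounds to 0.0073.

0.0073


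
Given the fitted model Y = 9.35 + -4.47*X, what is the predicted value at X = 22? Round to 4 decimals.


Substitute X = 22 into the equation:
Y = 9.35 + -4.47 * 22 = 9.35 + -98.3400 = -88.9900.

-88.9900


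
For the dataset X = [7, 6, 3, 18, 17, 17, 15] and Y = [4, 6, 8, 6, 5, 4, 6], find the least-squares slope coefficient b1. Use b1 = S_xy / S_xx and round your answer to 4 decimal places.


Calculate xbar = 11.8571, ybar = 5.5714.
S_xx = 236.8571, S_xy = -23.4286.
Using b1 = S_xy / S_xx = -23.4286 / 236.8571, we get b1 = -0.0989.

-0.0989


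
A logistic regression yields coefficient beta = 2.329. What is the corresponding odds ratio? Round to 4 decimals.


The odds ratio is computed as:
OR = e^(2.329) = 10.2677.

10.2677


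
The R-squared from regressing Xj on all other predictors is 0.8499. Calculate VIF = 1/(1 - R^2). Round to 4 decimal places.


Denominator: 1 - 0.8499 = 0.1501.
VIF = 1 / 0.1501 = 6.6622.

6.6622


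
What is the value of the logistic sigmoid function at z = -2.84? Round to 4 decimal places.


First, exp(2.8400) = 17.1158.
Then sigma(z) = 1/(1 + 17.1158) = 0.0552.

0.0552


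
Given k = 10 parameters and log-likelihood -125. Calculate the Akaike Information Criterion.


AIC = 2*10 - 2*(-125).
= 20 + 250 = 270.

270


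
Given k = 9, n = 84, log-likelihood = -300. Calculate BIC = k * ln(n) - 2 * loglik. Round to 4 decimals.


Compute k*ln(n) = 9*ln(84) = 9*4.430817 = 39.877353.
Then -2*loglik = 600.
BIC = 39.877353 + 600 = 639.877353, which rounds to 639.8774.

639.8774


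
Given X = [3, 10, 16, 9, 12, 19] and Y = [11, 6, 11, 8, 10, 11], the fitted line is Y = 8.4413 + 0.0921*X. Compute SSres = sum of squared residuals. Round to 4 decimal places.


Predicted values from Y = 8.4413 + 0.0921*X.
Residuals: [2.2824, -3.3623, 1.0851, -1.2702, 0.4535, 0.8088].
SSres = 20.1651.

20.1651


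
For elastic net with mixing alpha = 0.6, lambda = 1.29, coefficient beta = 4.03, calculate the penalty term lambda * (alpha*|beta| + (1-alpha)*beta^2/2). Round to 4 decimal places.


alpha * |beta| = 0.6 * 4.03 = 2.4180.
(1-alpha) * beta^2/2 = 0.4 * 16.2409/2 = 3.2482.
Total = 1.29 * (2.4180 + 3.2482) = 7.3094.

7.3094


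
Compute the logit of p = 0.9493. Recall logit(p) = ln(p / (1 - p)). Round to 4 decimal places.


The odds are p/(1-p) = 0.9493 / 0.0507 = 18.7239.
logit(p) = ln(18.7239) = 2.9298.

2.9298


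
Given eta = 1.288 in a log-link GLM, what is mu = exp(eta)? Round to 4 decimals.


Apply the inverse link:
mu = e^1.288 = 3.6255.

3.6255


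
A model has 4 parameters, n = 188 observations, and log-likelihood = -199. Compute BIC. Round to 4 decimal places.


k * ln(n) = 4 * ln(188) = 4 * 5.236442 = 20.945768.
-2 * loglik = -2 * (-199) = 398.
BIC = 20.945768 + 398 = 418.945768, which rounds to 418.9458.

418.9458


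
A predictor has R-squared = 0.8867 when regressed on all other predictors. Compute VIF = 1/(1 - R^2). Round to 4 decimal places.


VIF = 1 / (1 - 0.8867).
= 1 / 0.1133 = 8.8261.

8.8261


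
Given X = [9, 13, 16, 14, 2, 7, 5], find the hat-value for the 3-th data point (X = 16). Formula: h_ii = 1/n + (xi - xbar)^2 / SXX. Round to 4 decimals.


n = 7, xbar = 9.4286.
SXX = sum((xi - xbar)^2) = 157.7143.
h = 1/7 + (16 - 9.4286)^2 / 157.7143 = 0.4167.

0.4167


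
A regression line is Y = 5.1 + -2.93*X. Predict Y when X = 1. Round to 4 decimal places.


Substitute X = 1 into the equation:
Y = 5.1 + -2.93 * 1 = 5.1 + -2.9300 = 2.1700.

2.1700


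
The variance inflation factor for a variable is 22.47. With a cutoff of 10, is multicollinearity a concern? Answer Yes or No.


The threshold is 10.
VIF = 22.47 is >= 10.
Multicollinearity indication: Yes.

Yes
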